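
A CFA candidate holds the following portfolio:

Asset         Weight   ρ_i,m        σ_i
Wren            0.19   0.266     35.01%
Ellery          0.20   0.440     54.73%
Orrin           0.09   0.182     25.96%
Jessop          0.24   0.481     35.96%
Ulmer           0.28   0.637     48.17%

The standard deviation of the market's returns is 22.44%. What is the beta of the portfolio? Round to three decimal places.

0.880

β_Wren = 0.266 × 35.01% / 22.44% = 0.4150
β_Ellery = 0.440 × 54.73% / 22.44% = 1.0731
β_Orrin = 0.182 × 25.96% / 22.44% = 0.2105
β_Jessop = 0.481 × 35.96% / 22.44% = 0.7708
β_Ulmer = 0.637 × 48.17% / 22.44% = 1.3674
β_P = Σ w_i β_i = 0.19×0.4150 + 0.20×1.0731 + 0.09×0.2105 + 0.24×0.7708 + 0.28×1.3674 = 0.8803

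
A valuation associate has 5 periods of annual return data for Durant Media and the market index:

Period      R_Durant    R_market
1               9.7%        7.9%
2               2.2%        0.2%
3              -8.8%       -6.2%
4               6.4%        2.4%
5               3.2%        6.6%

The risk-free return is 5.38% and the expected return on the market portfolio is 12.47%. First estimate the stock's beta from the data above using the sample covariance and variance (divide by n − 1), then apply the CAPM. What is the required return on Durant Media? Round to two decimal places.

Mean R_i = (9.7 + 2.2 − 8.8 + 6.4 + 3.2) / 5 = 2.5400%
Mean R_m = (7.9 + 0.2 − 6.2 + 2.4 + 6.6) / 5 = 2.1800%
Σ(R_i − R̄_i)(R_m − R̄_m) = 140.4240  ⇒  Cov = 140.4240 / 4 = 35.1060
Σ(R_m − R̄_m)² = 126.4480  ⇒  Var(R_m) = 126.4480 / 4 = 31.6120
β = Cov / Var(R_m) = 35.1060 / 31.6120 = 1.1105
MRP = 12.47% − 5.38% = 7.09%
E(R) = R_f + β × MRP = 5.38% + 1.1105 × 7.09% = 13.25%

13.25%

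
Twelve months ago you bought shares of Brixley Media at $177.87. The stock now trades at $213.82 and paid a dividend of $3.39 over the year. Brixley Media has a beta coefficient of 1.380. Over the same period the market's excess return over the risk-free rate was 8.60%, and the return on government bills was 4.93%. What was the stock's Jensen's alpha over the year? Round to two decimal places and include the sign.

+5.32%

Realised HPR = (P1 + D1 − P0) / P0 = (213.82 + 3.39 − 177.87) / 177.87 = 39.34 / 177.87 = 22.1173%
CAPM required = R_f + β·MRP = 4.93% + 1.380 × 8.60% = 16.79800%
α = realised − required = 22.1173% − 16.79800% = +5.32%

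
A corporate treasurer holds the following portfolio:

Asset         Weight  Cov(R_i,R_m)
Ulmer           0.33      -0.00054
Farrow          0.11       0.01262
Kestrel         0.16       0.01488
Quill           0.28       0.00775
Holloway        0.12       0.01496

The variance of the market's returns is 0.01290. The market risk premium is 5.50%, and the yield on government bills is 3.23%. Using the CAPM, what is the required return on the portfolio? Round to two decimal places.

β_Ulmer = -0.00054 / 0.01290 = -0.0419
β_Farrow = 0.01262 / 0.01290 = 0.9783
β_Kestrel = 0.01488 / 0.01290 = 1.1535
β_Quill = 0.00775 / 0.01290 = 0.6008
β_Holloway = 0.01496 / 0.01290 = 1.1597
β_P = Σ w_i β_i = 0.33×-0.0419 + 0.11×0.9783 + 0.16×1.1535 + 0.28×0.6008 + 0.12×1.1597 = 0.5857
E(R_P) = R_f + β_P × MRP = 3.23% + 0.5857 × 5.50% = 6.45%

6.45%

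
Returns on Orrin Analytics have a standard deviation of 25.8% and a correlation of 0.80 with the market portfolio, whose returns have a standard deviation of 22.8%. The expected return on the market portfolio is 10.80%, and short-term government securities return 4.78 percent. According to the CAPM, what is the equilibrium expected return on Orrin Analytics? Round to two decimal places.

10.23%

β = ρ × σ_i / σ_m = 0.80 × 25.8% / 22.8% = 0.9053
MRP = 10.80% − 4.78% = 6.02%
E(R) = 4.78% + 0.9053 × 6.02% = 10.23%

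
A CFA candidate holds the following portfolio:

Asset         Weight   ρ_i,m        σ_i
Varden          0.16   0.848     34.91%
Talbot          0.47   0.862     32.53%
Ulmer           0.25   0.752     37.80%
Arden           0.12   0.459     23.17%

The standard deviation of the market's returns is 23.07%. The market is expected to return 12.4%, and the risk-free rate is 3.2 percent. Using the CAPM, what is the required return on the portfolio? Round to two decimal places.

β_Varden = 0.848 × 34.91% / 23.07% = 1.2832
β_Talbot = 0.862 × 32.53% / 23.07% = 1.2155
β_Ulmer = 0.752 × 37.80% / 23.07% = 1.2321
β_Arden = 0.459 × 23.17% / 23.07% = 0.4610
β_P = Σ w_i β_i = 0.16×1.2832 + 0.47×1.2155 + 0.25×1.2321 + 0.12×0.4610 = 1.1399
MRP = 12.4% − 3.2% = 9.20%
E(R_P) = R_f + β_P × MRP = 3.2% + 1.1399 × 9.2% = 13.69%

13.69%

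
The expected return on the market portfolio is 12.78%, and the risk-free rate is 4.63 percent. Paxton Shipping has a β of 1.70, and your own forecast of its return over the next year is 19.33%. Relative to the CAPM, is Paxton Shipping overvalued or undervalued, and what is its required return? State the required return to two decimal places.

MRP = 12.78% − 4.63% = 8.15%
Required return = R_f + β·MRP = 4.63% + 1.70 × 8.15% = 18.49%
Forecast 19.33% > required 18.49% → the stock plots above the SML → undervalued.

Undervalued; required return 18.49%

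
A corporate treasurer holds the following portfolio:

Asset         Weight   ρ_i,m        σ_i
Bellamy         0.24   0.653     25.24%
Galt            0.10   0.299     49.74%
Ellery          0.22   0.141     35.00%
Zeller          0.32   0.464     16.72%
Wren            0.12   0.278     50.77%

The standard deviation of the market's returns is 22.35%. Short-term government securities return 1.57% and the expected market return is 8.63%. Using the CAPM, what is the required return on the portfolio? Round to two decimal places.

β_Bellamy = 0.653 × 25.24% / 22.35% = 0.7374
β_Galt = 0.299 × 49.74% / 22.35% = 0.6654
β_Ellery = 0.141 × 35.00% / 22.35% = 0.2208
β_Zeller = 0.464 × 16.72% / 22.35% = 0.3471
β_Wren = 0.278 × 50.77% / 22.35% = 0.6315
β_P = Σ w_i β_i = 0.24×0.7374 + 0.10×0.6654 + 0.22×0.2208 + 0.32×0.3471 + 0.12×0.6315 = 0.4789
MRP = 8.63% − 1.57% = 7.06%
E(R_P) = R_f + β_P × MRP = 1.57% + 0.4789 × 7.06% = 4.95%

4.95%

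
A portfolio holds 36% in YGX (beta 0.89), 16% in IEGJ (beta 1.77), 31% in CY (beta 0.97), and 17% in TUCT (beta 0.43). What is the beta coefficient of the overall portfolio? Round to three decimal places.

0.977

β_P = Σ w_i β_i = 0.36×0.89 + 0.16×1.77 + 0.31×0.97 + 0.17×0.43 = 0.9774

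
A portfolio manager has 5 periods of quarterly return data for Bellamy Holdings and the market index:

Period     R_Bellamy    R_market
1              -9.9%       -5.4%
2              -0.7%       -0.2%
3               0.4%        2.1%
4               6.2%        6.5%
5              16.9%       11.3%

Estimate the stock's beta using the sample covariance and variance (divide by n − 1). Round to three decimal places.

Mean R_i = (-9.9 − 0.7 + 0.4 + 6.2 + 16.9) / 5 = 2.5800%
Mean R_m = (-5.4 − 0.2 + 2.1 + 6.5 + 11.3) / 5 = 2.8600%
Σ(R_i − R̄_i)(R_m − R̄_m) = 248.8160  ⇒  Cov = 248.8160 / 4 = 62.2040
Σ(R_m − R̄_m)² = 162.6520  ⇒  Var(R_m) = 162.6520 / 4 = 40.6630
β = Cov / Var(R_m) = 62.2040 / 40.6630 = 1.5297

1.530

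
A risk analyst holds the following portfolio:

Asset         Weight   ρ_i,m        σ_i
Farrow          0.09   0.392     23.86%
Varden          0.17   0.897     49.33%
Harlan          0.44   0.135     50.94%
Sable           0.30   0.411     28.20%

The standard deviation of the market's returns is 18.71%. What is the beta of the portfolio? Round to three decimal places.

β_Farrow = 0.392 × 23.86% / 18.71% = 0.4999
β_Varden = 0.897 × 49.33% / 18.71% = 2.3650
β_Harlan = 0.135 × 50.94% / 18.71% = 0.3676
β_Sable = 0.411 × 28.20% / 18.71% = 0.6195
β_P = Σ w_i β_i = 0.09×0.4999 + 0.17×2.3650 + 0.44×0.3676 + 0.30×0.6195 = 0.7946

0.795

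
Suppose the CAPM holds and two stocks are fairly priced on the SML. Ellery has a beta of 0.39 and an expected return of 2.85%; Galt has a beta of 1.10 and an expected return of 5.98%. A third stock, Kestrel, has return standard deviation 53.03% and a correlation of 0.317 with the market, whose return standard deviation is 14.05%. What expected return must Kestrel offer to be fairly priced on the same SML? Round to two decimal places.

MRP = (5.98% − 2.85%) / (1.10 − 0.39) = 4.4085%
R_f = 2.85% − 0.39 × 4.4085% = 1.1307%
β_Kestrel = ρ·σ_i/σ_m = 0.317 × 53.03 / 14.05 = 1.1965
E(R_Kestrel) = R_f + β × MRP = 1.1307% + 1.1965 × 4.4085% = 6.41%

6.41%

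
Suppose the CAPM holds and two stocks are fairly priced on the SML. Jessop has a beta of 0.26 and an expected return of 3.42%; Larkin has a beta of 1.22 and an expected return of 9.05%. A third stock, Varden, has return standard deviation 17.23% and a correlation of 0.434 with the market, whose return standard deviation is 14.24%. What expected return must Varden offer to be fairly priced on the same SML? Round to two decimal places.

4.97%

MRP = (9.05% − 3.42%) / (1.22 − 0.26) = 5.8646%
R_f = 3.42% − 0.26 × 5.8646% = 1.8952%
β_Varden = ρ·σ_i/σ_m = 0.434 × 17.23 / 14.24 = 0.5251
E(R_Varden) = R_f + β × MRP = 1.8952% + 0.5251 × 5.8646% = 4.97%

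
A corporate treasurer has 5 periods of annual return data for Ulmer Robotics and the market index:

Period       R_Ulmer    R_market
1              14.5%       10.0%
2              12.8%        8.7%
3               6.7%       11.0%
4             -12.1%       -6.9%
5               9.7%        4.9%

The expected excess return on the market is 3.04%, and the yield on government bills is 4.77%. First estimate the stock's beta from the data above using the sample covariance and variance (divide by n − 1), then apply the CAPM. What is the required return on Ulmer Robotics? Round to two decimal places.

Mean R_i = (14.5 + 12.8 + 6.7 − 12.1 + 9.7) / 5 = 6.3200%
Mean R_m = (10.0 + 8.7 + 11.0 − 6.9 + 4.9) / 5 = 5.5400%
Σ(R_i − R̄_i)(R_m − R̄_m) = 286.0160  ⇒  Cov = 286.0160 / 4 = 71.5040
Σ(R_m − R̄_m)² = 214.8520  ⇒  Var(R_m) = 214.8520 / 4 = 53.7130
β = Cov / Var(R_m) = 71.5040 / 53.7130 = 1.3312
E(R) = R_f + β × MRP = 4.77% + 1.3312 × 3.04% = 8.82%

8.82%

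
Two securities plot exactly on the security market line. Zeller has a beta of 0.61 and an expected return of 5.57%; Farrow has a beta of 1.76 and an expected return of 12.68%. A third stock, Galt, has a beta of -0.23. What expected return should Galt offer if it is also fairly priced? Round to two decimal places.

0.38%

MRP (SML slope) = (12.68% − 5.57%) / (1.76 − 0.61) = 7.11% / 1.15 = 6.1826%
R_f (intercept) = 5.57% − 0.61 × 6.1826% = 1.7986%
E(R_Galt) = R_f + β × MRP = 1.7986% + -0.23 × 6.1826% = 0.38%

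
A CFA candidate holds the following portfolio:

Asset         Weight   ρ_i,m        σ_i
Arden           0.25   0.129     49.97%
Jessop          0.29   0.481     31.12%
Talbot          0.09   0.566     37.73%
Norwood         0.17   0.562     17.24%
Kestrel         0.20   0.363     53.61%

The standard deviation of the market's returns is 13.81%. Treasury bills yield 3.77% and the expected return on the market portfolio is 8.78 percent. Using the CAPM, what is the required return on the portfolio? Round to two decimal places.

β_Arden = 0.129 × 49.97% / 13.81% = 0.4668
β_Jessop = 0.481 × 31.12% / 13.81% = 1.0839
β_Talbot = 0.566 × 37.73% / 13.81% = 1.5464
β_Norwood = 0.562 × 17.24% / 13.81% = 0.7016
β_Kestrel = 0.363 × 53.61% / 13.81% = 1.4092
β_P = Σ w_i β_i = 0.25×0.4668 + 0.29×1.0839 + 0.09×1.5464 + 0.17×0.7016 + 0.20×1.4092 = 0.9713
MRP = 8.78% − 3.77% = 5.01%
E(R_P) = R_f + β_P × MRP = 3.77% + 0.9713 × 5.01% = 8.64%

8.64%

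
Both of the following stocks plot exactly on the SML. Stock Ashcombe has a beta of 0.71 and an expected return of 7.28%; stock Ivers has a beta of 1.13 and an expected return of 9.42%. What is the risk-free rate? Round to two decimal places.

3.66%

Both satisfy E(R) = R_f + β·MRP, so the slope of the SML is
MRP = (9.42% − 7.28%) / (1.13 − 0.71) = 2.14% / 0.42 = 5.0952%
R_f = E(R_Ashcombe) − β_Ashcombe·MRP = 7.28% − 0.71 × 5.0952% = 3.6624%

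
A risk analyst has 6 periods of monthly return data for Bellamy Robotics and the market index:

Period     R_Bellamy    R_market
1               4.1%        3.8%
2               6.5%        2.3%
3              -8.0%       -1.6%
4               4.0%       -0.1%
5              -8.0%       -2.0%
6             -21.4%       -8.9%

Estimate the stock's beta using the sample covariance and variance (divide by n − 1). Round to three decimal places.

2.282

Mean R_i = (4.1 + 6.5 − 8.0 + 4.0 − 8.0 − 21.4) / 6 = -3.8000%
Mean R_m = (3.8 + 2.3 − 1.6 − 0.1 − 2.0 − 8.9) / 6 = -1.0833%
Σ(R_i − R̄_i)(R_m − R̄_m) = 224.6900  ⇒  Cov = 224.6900 / 5 = 44.9380
Σ(R_m − R̄_m)² = 98.4683  ⇒  Var(R_m) = 98.4683 / 5 = 19.6937
β = Cov / Var(R_m) = 44.9380 / 19.6937 = 2.2818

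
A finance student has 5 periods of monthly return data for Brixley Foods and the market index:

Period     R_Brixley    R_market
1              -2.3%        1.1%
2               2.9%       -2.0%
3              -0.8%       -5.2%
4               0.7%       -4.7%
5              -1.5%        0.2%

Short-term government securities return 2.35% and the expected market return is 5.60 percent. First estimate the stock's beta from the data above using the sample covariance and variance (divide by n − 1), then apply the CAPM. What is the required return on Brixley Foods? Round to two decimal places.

Mean R_i = (-2.3 + 2.9 − 0.8 + 0.7 − 1.5) / 5 = -0.2000%
Mean R_m = (1.1 − 2.0 − 5.2 − 4.7 + 0.2) / 5 = -2.1200%
Σ(R_i − R̄_i)(R_m − R̄_m) = -9.8800  ⇒  Cov = -9.8800 / 4 = -2.4700
Σ(R_m − R̄_m)² = 31.9080  ⇒  Var(R_m) = 31.9080 / 4 = 7.9770
β = Cov / Var(R_m) = -2.4700 / 7.9770 = -0.3096
MRP = 5.60% − 2.35% = 3.25%
E(R) = R_f + β × MRP = 2.35% + -0.3096 × 3.25% = 1.34%

1.34%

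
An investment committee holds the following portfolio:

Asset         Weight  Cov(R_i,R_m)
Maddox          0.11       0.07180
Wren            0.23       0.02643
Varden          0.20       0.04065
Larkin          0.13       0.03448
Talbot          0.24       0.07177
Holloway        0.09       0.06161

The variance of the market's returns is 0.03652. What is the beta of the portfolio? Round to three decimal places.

1.352

β_Maddox = 0.07180 / 0.03652 = 1.9660
β_Wren = 0.02643 / 0.03652 = 0.7237
β_Varden = 0.04065 / 0.03652 = 1.1131
β_Larkin = 0.03448 / 0.03652 = 0.9441
β_Talbot = 0.07177 / 0.03652 = 1.9652
β_Holloway = 0.06161 / 0.03652 = 1.6870
β_P = Σ w_i β_i = 0.11×1.9660 + 0.23×0.7237 + 0.20×1.1131 + 0.13×0.9441 + 0.24×1.9652 + 0.09×1.6870 = 1.3515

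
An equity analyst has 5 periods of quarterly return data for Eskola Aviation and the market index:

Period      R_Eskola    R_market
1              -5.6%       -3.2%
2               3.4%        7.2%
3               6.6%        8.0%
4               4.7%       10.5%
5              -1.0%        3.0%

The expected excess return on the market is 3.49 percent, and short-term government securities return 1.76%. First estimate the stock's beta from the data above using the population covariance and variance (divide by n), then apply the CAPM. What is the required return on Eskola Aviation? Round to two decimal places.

Mean R_i = (-5.6 + 3.4 + 6.6 + 4.7 − 1.0) / 5 = 1.6200%
Mean R_m = (-3.2 + 7.2 + 8.0 + 10.5 + 3.0) / 5 = 5.1000%
Σ(R_i − R̄_i)(R_m − R̄_m) = 100.2400  ⇒  Cov = 100.2400 / 5 = 20.0480
Σ(R_m − R̄_m)² = 115.2800  ⇒  Var(R_m) = 115.2800 / 5 = 23.0560
β = Cov / Var(R_m) = 20.0480 / 23.0560 = 0.8695
E(R) = R_f + β × MRP = 1.76% + 0.8695 × 3.49% = 4.79%

4.79%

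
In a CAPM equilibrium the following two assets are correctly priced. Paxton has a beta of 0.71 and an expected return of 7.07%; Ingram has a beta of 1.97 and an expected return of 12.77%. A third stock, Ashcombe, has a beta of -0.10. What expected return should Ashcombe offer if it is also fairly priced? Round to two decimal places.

MRP (SML slope) = (12.77% − 7.07%) / (1.97 − 0.71) = 5.70% / 1.26 = 4.5238%
R_f (intercept) = 7.07% − 0.71 × 4.5238% = 3.8581%
E(R_Ashcombe) = R_f + β × MRP = 3.8581% + -0.10 × 4.5238% = 3.41%

3.41%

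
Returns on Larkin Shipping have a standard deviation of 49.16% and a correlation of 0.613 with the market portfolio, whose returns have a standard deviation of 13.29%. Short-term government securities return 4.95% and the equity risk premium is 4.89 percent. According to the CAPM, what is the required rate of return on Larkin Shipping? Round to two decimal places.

β = ρ × σ_i / σ_m = 0.613 × 49.16% / 13.29% = 2.2675
E(R) = 4.95% + 2.2675 × 4.89% = 16.04%

16.04%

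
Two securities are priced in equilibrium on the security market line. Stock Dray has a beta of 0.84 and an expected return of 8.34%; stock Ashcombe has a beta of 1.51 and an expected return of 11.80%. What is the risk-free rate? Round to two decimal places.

4.00%

Both satisfy E(R) = R_f + β·MRP, so the slope of the SML is
MRP = (11.80% − 8.34%) / (1.51 − 0.84) = 3.46% / 0.67 = 5.1642%
R_f = E(R_Dray) − β_Dray·MRP = 8.34% − 0.84 × 5.1642% = 4.0021%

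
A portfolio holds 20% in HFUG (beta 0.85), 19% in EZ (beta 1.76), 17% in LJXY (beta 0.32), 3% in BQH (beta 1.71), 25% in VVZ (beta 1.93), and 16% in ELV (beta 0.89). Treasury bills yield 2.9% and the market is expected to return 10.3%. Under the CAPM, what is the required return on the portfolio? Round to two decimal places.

12.04%

β_P = Σ w_i β_i = 0.20×0.85 + 0.19×1.76 + 0.17×0.32 + 0.03×1.71 + 0.25×1.93 + 0.16×0.89 = 1.2350
MRP = 10.3% − 2.9% = 7.40%
E(R_P) = R_f + β_P × MRP = 2.9% + 1.2350 × 7.4% = 12.04%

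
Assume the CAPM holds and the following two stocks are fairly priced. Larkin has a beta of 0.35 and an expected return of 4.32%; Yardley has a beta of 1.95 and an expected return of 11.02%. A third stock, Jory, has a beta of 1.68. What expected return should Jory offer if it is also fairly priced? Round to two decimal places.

9.89%

MRP (SML slope) = (11.02% − 4.32%) / (1.95 − 0.35) = 6.70% / 1.60 = 4.1875%
R_f (intercept) = 4.32% − 0.35 × 4.1875% = 2.8544%
E(R_Jory) = R_f + β × MRP = 2.8544% + 1.68 × 4.1875% = 9.89%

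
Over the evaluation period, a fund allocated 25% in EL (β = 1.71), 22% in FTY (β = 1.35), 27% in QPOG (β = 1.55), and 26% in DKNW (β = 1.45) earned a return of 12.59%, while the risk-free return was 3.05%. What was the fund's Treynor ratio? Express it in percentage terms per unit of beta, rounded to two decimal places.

β_P = 0.25×1.71 + 0.22×1.35 + 0.27×1.55 + 0.26×1.45 = 1.5200
Treynor = (R_P − R_f) / β_P = (12.59% − 3.05%) / 1.5200 = 9.54% / 1.5200 = 6.28%

6.28%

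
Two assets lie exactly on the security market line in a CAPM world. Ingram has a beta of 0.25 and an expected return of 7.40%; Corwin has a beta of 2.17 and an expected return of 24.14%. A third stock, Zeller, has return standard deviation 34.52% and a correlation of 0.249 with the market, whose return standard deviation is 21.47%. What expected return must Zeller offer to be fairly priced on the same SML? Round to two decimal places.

8.71%

MRP = (24.14% − 7.40%) / (2.17 − 0.25) = 8.7188%
R_f = 7.40% − 0.25 × 8.7188% = 5.2203%
β_Zeller = ρ·σ_i/σ_m = 0.249 × 34.52 / 21.47 = 0.4003
E(R_Zeller) = R_f + β × MRP = 5.2203% + 0.4003 × 8.7188% = 8.71%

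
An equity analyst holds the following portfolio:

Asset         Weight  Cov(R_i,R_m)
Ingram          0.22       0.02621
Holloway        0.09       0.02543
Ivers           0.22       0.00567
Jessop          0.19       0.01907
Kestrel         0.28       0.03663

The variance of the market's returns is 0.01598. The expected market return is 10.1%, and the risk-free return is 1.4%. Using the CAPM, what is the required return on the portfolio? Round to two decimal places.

β_Ingram = 0.02621 / 0.01598 = 1.6402
β_Holloway = 0.02543 / 0.01598 = 1.5914
β_Ivers = 0.00567 / 0.01598 = 0.3548
β_Jessop = 0.01907 / 0.01598 = 1.1934
β_Kestrel = 0.03663 / 0.01598 = 2.2922
β_P = Σ w_i β_i = 0.22×1.6402 + 0.09×1.5914 + 0.22×0.3548 + 0.19×1.1934 + 0.28×2.2922 = 1.4507
MRP = 10.1% − 1.4% = 8.70%
E(R_P) = R_f + β_P × MRP = 1.4% + 1.4507 × 8.7% = 14.02%

14.02%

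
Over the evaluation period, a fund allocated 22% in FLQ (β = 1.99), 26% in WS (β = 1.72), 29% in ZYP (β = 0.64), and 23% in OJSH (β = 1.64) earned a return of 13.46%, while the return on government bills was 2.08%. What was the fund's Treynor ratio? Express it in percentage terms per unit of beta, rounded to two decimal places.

β_P = 0.22×1.99 + 0.26×1.72 + 0.29×0.64 + 0.23×1.64 = 1.4478
Treynor = (R_P − R_f) / β_P = (13.46% − 2.08%) / 1.4478 = 11.38% / 1.4478 = 7.86%

7.86%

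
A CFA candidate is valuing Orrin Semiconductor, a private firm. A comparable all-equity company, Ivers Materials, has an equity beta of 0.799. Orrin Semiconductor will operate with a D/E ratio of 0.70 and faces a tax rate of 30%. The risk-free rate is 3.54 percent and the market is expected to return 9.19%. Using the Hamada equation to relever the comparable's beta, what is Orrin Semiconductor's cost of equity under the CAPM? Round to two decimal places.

10.27%

β_L = β_U × [1 + (1 − t)(D/E)] = 0.799 × [1 + (1 − 0.30) × 0.70]
    = 0.799 × [1 + 0.70 × 0.70] = 0.799 × 1.4900 = 1.1905
MRP = 9.19% − 3.54% = 5.65%
E(R) = R_f + β_L × MRP = 3.54% + 1.1905 × 5.65% = 10.27%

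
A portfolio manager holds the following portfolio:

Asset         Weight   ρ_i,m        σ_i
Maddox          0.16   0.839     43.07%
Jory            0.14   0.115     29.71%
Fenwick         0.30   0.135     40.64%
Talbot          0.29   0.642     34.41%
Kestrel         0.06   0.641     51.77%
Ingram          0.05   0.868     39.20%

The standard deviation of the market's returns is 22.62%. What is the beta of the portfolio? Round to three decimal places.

0.796

β_Maddox = 0.839 × 43.07% / 22.62% = 1.5975
β_Jory = 0.115 × 29.71% / 22.62% = 0.1510
β_Fenwick = 0.135 × 40.64% / 22.62% = 0.2425
β_Talbot = 0.642 × 34.41% / 22.62% = 0.9766
β_Kestrel = 0.641 × 51.77% / 22.62% = 1.4670
β_Ingram = 0.868 × 39.20% / 22.62% = 1.5042
β_P = Σ w_i β_i = 0.16×1.5975 + 0.14×0.1510 + 0.30×0.2425 + 0.29×0.9766 + 0.06×1.4670 + 0.05×1.5042 = 0.7959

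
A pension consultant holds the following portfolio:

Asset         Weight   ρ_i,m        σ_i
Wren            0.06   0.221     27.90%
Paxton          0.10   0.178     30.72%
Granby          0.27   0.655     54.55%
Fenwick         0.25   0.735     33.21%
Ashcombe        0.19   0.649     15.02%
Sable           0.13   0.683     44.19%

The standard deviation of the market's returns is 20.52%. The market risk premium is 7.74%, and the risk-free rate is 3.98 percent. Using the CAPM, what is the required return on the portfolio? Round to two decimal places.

β_Wren = 0.221 × 27.90% / 20.52% = 0.3005
β_Paxton = 0.178 × 30.72% / 20.52% = 0.2665
β_Granby = 0.655 × 54.55% / 20.52% = 1.7412
β_Fenwick = 0.735 × 33.21% / 20.52% = 1.1895
β_Ashcombe = 0.649 × 15.02% / 20.52% = 0.4750
β_Sable = 0.683 × 44.19% / 20.52% = 1.4708
β_P = Σ w_i β_i = 0.06×0.3005 + 0.10×0.2665 + 0.27×1.7412 + 0.25×1.1895 + 0.19×0.4750 + 0.13×1.4708 = 1.0936
E(R_P) = R_f + β_P × MRP = 3.98% + 1.0936 × 7.74% = 12.44%

12.44%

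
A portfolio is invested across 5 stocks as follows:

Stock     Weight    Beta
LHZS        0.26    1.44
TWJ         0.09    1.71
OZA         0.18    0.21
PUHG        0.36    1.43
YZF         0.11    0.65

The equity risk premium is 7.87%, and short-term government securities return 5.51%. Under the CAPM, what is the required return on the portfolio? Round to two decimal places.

14.58%

β_P = Σ w_i β_i = 0.26×1.44 + 0.09×1.71 + 0.18×0.21 + 0.36×1.43 + 0.11×0.65 = 1.1524
E(R_P) = R_f + β_P × MRP = 5.51% + 1.1524 × 7.87% = 14.58%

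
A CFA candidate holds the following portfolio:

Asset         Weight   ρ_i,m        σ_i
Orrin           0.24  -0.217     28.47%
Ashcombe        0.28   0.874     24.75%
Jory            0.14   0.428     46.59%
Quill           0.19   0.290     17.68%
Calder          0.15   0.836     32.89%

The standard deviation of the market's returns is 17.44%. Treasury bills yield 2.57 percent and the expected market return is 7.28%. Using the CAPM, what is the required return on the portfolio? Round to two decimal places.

5.94%

β_Orrin = -0.217 × 28.47% / 17.44% = -0.3542
β_Ashcombe = 0.874 × 24.75% / 17.44% = 1.2403
β_Jory = 0.428 × 46.59% / 17.44% = 1.1434
β_Quill = 0.290 × 17.68% / 17.44% = 0.2940
β_Calder = 0.836 × 32.89% / 17.44% = 1.5766
β_P = Σ w_i β_i = 0.24×-0.3542 + 0.28×1.2403 + 0.14×1.1434 + 0.19×0.2940 + 0.15×1.5766 = 0.7147
MRP = 7.28% − 2.57% = 4.71%
E(R_P) = R_f + β_P × MRP = 2.57% + 0.7147 × 4.71% = 5.94%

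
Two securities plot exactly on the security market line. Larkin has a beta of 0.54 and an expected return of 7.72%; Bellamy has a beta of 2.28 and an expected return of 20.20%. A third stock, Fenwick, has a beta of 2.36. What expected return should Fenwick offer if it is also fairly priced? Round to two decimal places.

MRP (SML slope) = (20.20% − 7.72%) / (2.28 − 0.54) = 12.48% / 1.74 = 7.1724%
R_f (intercept) = 7.72% − 0.54 × 7.1724% = 3.8469%
E(R_Fenwick) = R_f + β × MRP = 3.8469% + 2.36 × 7.1724% = 20.77%

20.77%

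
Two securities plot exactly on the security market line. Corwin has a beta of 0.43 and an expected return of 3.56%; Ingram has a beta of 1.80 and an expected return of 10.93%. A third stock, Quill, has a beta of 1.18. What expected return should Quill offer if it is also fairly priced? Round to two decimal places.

7.59%

MRP (SML slope) = (10.93% − 3.56%) / (1.80 − 0.43) = 7.37% / 1.37 = 5.3796%
R_f (intercept) = 3.56% − 0.43 × 5.3796% = 1.2468%
E(R_Quill) = R_f + β × MRP = 1.2468% + 1.18 × 5.3796% = 7.59%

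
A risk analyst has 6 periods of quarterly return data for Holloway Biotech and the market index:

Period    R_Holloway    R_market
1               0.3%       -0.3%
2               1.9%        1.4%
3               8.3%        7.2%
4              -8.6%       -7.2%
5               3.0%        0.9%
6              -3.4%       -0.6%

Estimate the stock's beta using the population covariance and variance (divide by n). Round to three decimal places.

Mean R_i = (0.3 + 1.9 + 8.3 − 8.6 + 3.0 − 3.4) / 6 = 0.2500%
Mean R_m = (-0.3 + 1.4 + 7.2 − 7.2 + 0.9 − 0.6) / 6 = 0.2333%
Σ(R_i − R̄_i)(R_m − R̄_m) = 128.6400  ⇒  Cov = 128.6400 / 6 = 21.4400
Σ(R_m − R̄_m)² = 106.5733  ⇒  Var(R_m) = 106.5733 / 6 = 17.7622
β = Cov / Var(R_m) = 21.4400 / 17.7622 = 1.2071

1.207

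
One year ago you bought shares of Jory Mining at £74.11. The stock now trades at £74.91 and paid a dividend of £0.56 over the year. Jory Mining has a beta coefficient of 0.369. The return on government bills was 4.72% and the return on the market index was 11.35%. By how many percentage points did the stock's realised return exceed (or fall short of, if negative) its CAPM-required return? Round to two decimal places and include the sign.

-5.33%

Realised HPR = (P1 + D1 − P0) / P0 = (74.91 + 0.56 − 74.11) / 74.11 = 1.36 / 74.11 = 1.8351%
MRP = 11.35% − 4.72% = 6.63%
CAPM required = R_f + β·MRP = 4.72% + 0.369 × 6.63% = 7.16647%
α = realised − required = 1.8351% − 7.16647% = -5.33%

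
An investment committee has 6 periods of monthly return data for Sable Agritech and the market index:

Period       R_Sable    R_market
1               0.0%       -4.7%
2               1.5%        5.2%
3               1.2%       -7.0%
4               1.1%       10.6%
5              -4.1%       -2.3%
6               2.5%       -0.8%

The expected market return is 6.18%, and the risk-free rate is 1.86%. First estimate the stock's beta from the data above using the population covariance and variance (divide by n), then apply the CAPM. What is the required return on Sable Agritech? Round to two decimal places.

2.22%

Mean R_i = (0.0 + 1.5 + 1.2 + 1.1 − 4.1 + 2.5) / 6 = 0.3667%
Mean R_m = (-4.7 + 5.2 − 7.0 + 10.6 − 2.3 − 0.8) / 6 = 0.1667%
Σ(R_i − R̄_i)(R_m − R̄_m) = 18.1233  ⇒  Cov = 18.1233 / 6 = 3.0206
Σ(R_m − R̄_m)² = 216.2533  ⇒  Var(R_m) = 216.2533 / 6 = 36.0422
β = Cov / Var(R_m) = 3.0206 / 36.0422 = 0.0838
MRP = 6.18% − 1.86% = 4.32%
E(R) = R_f + β × MRP = 1.86% + 0.0838 × 4.32% = 2.22%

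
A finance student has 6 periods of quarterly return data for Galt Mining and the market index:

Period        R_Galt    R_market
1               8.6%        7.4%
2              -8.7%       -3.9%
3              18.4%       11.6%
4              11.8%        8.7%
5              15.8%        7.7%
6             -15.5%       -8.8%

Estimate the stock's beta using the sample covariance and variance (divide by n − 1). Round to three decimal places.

1.682

Mean R_i = (8.6 − 8.7 + 18.4 + 11.8 + 15.8 − 15.5) / 6 = 5.0667%
Mean R_m = (7.4 − 3.9 + 11.6 + 8.7 + 7.7 − 8.8) / 6 = 3.7833%
Σ(R_i − R̄_i)(R_m − R̄_m) = 556.7167  ⇒  Cov = 556.7167 / 5 = 111.3433
Σ(R_m − R̄_m)² = 331.0683  ⇒  Var(R_m) = 331.0683 / 5 = 66.2137
β = Cov / Var(R_m) = 111.3433 / 66.2137 = 1.6816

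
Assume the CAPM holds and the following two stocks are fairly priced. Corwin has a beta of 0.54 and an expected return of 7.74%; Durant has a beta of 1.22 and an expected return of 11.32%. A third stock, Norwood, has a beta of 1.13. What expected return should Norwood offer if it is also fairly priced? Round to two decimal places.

MRP (SML slope) = (11.32% − 7.74%) / (1.22 − 0.54) = 3.58% / 0.68 = 5.2647%
R_f (intercept) = 7.74% − 0.54 × 5.2647% = 4.8971%
E(R_Norwood) = R_f + β × MRP = 4.8971% + 1.13 × 5.2647% = 10.85%

10.85%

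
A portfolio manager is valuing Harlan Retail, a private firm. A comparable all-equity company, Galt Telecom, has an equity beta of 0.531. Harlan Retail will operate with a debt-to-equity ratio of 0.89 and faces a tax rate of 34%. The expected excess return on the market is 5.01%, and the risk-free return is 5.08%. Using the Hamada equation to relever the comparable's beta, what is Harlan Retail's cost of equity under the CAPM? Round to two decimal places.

β_L = β_U × [1 + (1 − t)(D/E)] = 0.531 × [1 + (1 − 0.34) × 0.89]
    = 0.531 × [1 + 0.66 × 0.89] = 0.531 × 1.5874 = 0.8429
E(R) = R_f + β_L × MRP = 5.08% + 0.8429 × 5.01% = 9.30%

9.30%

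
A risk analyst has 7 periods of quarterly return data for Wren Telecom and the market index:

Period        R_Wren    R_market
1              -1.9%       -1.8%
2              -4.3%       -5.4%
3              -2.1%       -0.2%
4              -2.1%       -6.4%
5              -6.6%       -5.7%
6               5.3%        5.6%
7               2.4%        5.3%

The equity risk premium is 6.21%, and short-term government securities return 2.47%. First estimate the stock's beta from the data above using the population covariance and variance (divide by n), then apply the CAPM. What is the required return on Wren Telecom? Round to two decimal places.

Mean R_i = (-1.9 − 4.3 − 2.1 − 2.1 − 6.6 + 5.3 + 2.4) / 7 = -1.3286%
Mean R_m = (-1.8 − 5.4 − 0.2 − 6.4 − 5.7 + 5.6 + 5.3) / 7 = -1.2286%
Σ(R_i − R̄_i)(R_m − R̄_m) = 109.0943  ⇒  Cov = 109.0943 / 7 = 15.5849
Σ(R_m − R̄_m)² = 154.7743  ⇒  Var(R_m) = 154.7743 / 7 = 22.1106
β = Cov / Var(R_m) = 15.5849 / 22.1106 = 0.7049
E(R) = R_f + β × MRP = 2.47% + 0.7049 × 6.21% = 6.85%

6.85%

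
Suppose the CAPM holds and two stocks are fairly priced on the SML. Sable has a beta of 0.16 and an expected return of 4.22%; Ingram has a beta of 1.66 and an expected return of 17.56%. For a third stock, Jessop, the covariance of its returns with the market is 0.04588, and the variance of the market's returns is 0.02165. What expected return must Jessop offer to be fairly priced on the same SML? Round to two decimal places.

21.64%

MRP = (17.56% − 4.22%) / (1.66 − 0.16) = 8.8933%
R_f = 4.22% − 0.16 × 8.8933% = 2.7971%
β_Jessop = Cov / Var(R_m) = 0.04588 / 0.02165 = 2.1192
E(R_Jessop) = R_f + β × MRP = 2.7971% + 2.1192 × 8.8933% = 21.64%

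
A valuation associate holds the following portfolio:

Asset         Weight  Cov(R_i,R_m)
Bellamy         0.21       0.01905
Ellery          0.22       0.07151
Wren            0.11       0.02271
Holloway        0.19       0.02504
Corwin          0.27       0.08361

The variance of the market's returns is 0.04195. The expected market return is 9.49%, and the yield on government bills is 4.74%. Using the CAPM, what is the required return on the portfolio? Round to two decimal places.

10.35%

β_Bellamy = 0.01905 / 0.04195 = 0.4541
β_Ellery = 0.07151 / 0.04195 = 1.7046
β_Wren = 0.02271 / 0.04195 = 0.5414
β_Holloway = 0.02504 / 0.04195 = 0.5969
β_Corwin = 0.08361 / 0.04195 = 1.9931
β_P = Σ w_i β_i = 0.21×0.4541 + 0.22×1.7046 + 0.11×0.5414 + 0.19×0.5969 + 0.27×1.9931 = 1.1815
MRP = 9.49% − 4.74% = 4.75%
E(R_P) = R_f + β_P × MRP = 4.74% + 1.1815 × 4.75% = 10.35%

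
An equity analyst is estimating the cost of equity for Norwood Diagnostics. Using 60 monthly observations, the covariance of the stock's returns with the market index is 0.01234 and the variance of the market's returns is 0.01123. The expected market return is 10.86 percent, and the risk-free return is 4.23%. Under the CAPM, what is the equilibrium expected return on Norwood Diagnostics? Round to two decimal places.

11.52%

β = Cov(R_i, R_m) / Var(R_m) = 0.01234 / 0.01123 = 1.0988
MRP = 10.86% − 4.23% = 6.63%
E(R) = R_f + β × MRP = 4.23% + 1.0988 × 6.63% = 11.52%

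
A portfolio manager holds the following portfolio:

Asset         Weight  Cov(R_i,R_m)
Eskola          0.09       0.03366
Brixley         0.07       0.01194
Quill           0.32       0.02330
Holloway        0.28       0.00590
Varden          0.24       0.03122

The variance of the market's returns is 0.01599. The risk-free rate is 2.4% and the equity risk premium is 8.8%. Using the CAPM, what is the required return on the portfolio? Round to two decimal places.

β_Eskola = 0.03366 / 0.01599 = 2.1051
β_Brixley = 0.01194 / 0.01599 = 0.7467
β_Quill = 0.02330 / 0.01599 = 1.4572
β_Holloway = 0.00590 / 0.01599 = 0.3690
β_Varden = 0.03122 / 0.01599 = 1.9525
β_P = Σ w_i β_i = 0.09×2.1051 + 0.07×0.7467 + 0.32×1.4572 + 0.28×0.3690 + 0.24×1.9525 = 1.2800
E(R_P) = R_f + β_P × MRP = 2.4% + 1.2800 × 8.8% = 13.66%

13.66%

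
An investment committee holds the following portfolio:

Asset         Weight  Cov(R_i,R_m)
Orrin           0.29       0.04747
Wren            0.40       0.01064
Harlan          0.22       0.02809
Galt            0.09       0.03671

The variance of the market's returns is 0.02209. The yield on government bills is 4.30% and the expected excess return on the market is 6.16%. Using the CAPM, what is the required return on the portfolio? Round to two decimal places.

β_Orrin = 0.04747 / 0.02209 = 2.1489
β_Wren = 0.01064 / 0.02209 = 0.4817
β_Harlan = 0.02809 / 0.02209 = 1.2716
β_Galt = 0.03671 / 0.02209 = 1.6618
β_P = Σ w_i β_i = 0.29×2.1489 + 0.40×0.4817 + 0.22×1.2716 + 0.09×1.6618 = 1.2452
E(R_P) = R_f + β_P × MRP = 4.30% + 1.2452 × 6.16% = 11.97%

11.97%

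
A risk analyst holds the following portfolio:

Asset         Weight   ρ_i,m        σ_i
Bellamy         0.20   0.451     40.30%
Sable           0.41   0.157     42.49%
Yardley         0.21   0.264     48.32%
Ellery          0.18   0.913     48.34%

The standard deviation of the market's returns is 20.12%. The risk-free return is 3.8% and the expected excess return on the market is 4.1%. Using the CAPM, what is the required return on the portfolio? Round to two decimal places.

7.26%

β_Bellamy = 0.451 × 40.30% / 20.12% = 0.9033
β_Sable = 0.157 × 42.49% / 20.12% = 0.3316
β_Yardley = 0.264 × 48.32% / 20.12% = 0.6340
β_Ellery = 0.913 × 48.34% / 20.12% = 2.1936
β_P = Σ w_i β_i = 0.20×0.9033 + 0.41×0.3316 + 0.21×0.6340 + 0.18×2.1936 = 0.8446
E(R_P) = R_f + β_P × MRP = 3.8% + 0.8446 × 4.1% = 7.26%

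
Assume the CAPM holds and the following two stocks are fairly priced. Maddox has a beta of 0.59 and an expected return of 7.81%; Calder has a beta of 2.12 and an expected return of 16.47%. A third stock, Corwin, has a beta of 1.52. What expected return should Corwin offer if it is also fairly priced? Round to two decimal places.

MRP (SML slope) = (16.47% − 7.81%) / (2.12 − 0.59) = 8.66% / 1.53 = 5.6601%
R_f (intercept) = 7.81% − 0.59 × 5.6601% = 4.4705%
E(R_Corwin) = R_f + β × MRP = 4.4705% + 1.52 × 5.6601% = 13.07%

13.07%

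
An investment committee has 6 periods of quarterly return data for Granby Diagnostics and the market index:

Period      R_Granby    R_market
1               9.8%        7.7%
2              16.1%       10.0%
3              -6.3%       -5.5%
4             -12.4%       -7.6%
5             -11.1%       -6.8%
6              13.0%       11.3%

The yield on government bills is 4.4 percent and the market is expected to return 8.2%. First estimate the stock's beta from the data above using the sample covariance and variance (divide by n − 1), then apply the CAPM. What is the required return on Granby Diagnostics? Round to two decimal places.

Mean R_i = (9.8 + 16.1 − 6.3 − 12.4 − 11.1 + 13.0) / 6 = 1.5167%
Mean R_m = (7.7 + 10.0 − 5.5 − 7.6 − 6.8 + 11.3) / 6 = 1.5167%
Σ(R_i − R̄_i)(R_m − R̄_m) = 573.9283  ⇒  Cov = 573.9283 / 5 = 114.7857
Σ(R_m − R̄_m)² = 407.4283  ⇒  Var(R_m) = 407.4283 / 5 = 81.4857
β = Cov / Var(R_m) = 114.7857 / 81.4857 = 1.4087
MRP = 8.2% − 4.4% = 3.80%
E(R) = R_f + β × MRP = 4.4% + 1.4087 × 3.8% = 9.75%

9.75%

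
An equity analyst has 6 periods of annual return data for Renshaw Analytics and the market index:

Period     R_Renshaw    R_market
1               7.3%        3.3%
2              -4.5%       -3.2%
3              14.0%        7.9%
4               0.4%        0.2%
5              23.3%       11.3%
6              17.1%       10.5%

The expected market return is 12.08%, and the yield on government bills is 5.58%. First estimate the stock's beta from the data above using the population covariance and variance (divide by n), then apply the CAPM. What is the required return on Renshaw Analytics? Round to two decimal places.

17.10%

Mean R_i = (7.3 − 4.5 + 14.0 + 0.4 + 23.3 + 17.1) / 6 = 9.6000%
Mean R_m = (3.3 − 3.2 + 7.9 + 0.2 + 11.3 + 10.5) / 6 = 5.0000%
Σ(R_i − R̄_i)(R_m − R̄_m) = 304.0100  ⇒  Cov = 304.0100 / 6 = 50.6683
Σ(R_m − R̄_m)² = 171.5200  ⇒  Var(R_m) = 171.5200 / 6 = 28.5867
β = Cov / Var(R_m) = 50.6683 / 28.5867 = 1.7724
MRP = 12.08% − 5.58% = 6.50%
E(R) = R_f + β × MRP = 5.58% + 1.7724 × 6.50% = 17.10%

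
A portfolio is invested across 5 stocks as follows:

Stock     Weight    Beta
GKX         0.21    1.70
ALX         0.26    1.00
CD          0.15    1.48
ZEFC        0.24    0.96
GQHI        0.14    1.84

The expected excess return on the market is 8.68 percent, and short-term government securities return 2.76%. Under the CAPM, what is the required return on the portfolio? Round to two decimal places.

β_P = Σ w_i β_i = 0.21×1.70 + 0.26×1.00 + 0.15×1.48 + 0.24×0.96 + 0.14×1.84 = 1.3270
E(R_P) = R_f + β_P × MRP = 2.76% + 1.3270 × 8.68% = 14.28%

14.28%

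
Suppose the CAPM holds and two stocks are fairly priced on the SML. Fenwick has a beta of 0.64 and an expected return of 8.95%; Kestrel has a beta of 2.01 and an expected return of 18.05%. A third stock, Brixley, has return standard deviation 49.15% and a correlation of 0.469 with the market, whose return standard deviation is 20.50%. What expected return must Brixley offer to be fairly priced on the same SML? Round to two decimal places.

12.17%

MRP = (18.05% − 8.95%) / (2.01 − 0.64) = 6.6423%
R_f = 8.95% − 0.64 × 6.6423% = 4.6989%
β_Brixley = ρ·σ_i/σ_m = 0.469 × 49.15 / 20.50 = 1.1245
E(R_Brixley) = R_f + β × MRP = 4.6989% + 1.1245 × 6.6423% = 12.17%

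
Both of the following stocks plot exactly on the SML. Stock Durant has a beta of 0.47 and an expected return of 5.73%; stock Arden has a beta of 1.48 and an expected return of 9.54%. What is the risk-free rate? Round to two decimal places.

3.96%

Both satisfy E(R) = R_f + β·MRP, so the slope of the SML is
MRP = (9.54% − 5.73%) / (1.48 − 0.47) = 3.81% / 1.01 = 3.7723%
R_f = E(R_Durant) − β_Durant·MRP = 5.73% − 0.47 × 3.7723% = 3.9570%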